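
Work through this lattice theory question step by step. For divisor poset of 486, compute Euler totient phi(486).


phi(n) = n * prod_{p|n} (1 - 1/p).
Prime divisors of 486: [2, 3]
phi(486) = 486 * (1 - 1/2) * (1 - 1/3)
phi(486) = 162


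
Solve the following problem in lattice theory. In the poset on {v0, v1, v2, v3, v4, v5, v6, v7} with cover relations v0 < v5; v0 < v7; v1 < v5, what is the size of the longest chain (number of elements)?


A chain is a totally ordered subset; we count the number of elements in a maximum chain.
Compute, for each element x, the size of the longest chain ending at x:
  v0: 1
  v1: 1
  v2: 1
  v3: 1
  v4: 1
  v6: 1
  ...
A maximum chain: v0 < v5
Number of elements in the longest chain: 2


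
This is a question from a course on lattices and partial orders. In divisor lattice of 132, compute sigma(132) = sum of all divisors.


sigma(n) = sum of divisors.
Divisors of 132: [1, 2, 3, 4, 6, 11, 12, 22, 33, 44, 66, 132]
Sum = 336


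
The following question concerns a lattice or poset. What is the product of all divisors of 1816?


Divisors of 1816: [1, 2, 4, 8, 227, 454, 908, 1816]
Product = n^(d(n)/2) = 1816^(8/2)
Product = 10875854196736


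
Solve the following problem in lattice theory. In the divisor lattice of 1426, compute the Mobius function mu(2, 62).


In a divisor lattice, mu(a,b) = mu(b/a) where mu is the classical Mobius function.
b/a = 62/2 = 31
Prime factorization of 31: primes [31]
31 is squarefree with 1 prime factor(s), so mu(31) = (-1)^1 = -1


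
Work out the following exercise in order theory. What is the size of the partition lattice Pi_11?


B(n) = number of set partitions of an n-element set.
B(n) satisfies the recurrence: B(n+1) = sum_k C(n,k)*B(k).
B(11) = 678570


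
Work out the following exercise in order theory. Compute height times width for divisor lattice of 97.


Height = length of longest chain minus 1; width = size of largest antichain.
A maximum chain: 1 | 97  (height 1).
A maximum antichain: {1}  (width 1).
Product = 1 * 1 = 1


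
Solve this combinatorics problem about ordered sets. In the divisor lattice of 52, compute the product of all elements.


Divisors of 52: [1, 2, 4, 13, 26, 52]
Product = n^(d(n)/2) = 52^(6/2)
Product = 140608


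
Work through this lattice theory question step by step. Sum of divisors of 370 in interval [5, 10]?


Interval [5,10] in divisors of 370: [5, 10]
Sum = 15


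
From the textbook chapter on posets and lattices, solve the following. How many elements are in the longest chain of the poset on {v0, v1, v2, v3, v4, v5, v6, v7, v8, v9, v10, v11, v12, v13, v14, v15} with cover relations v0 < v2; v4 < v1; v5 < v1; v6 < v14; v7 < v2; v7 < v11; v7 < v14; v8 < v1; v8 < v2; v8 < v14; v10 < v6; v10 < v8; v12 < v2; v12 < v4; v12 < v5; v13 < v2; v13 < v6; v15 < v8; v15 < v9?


A chain is a totally ordered subset; we count the number of elements in a maximum chain.
Compute, for each element x, the size of the longest chain ending at x:
  v0: 1
  v3: 1
  v7: 1
  v10: 1
  v12: 1
  v13: 1
  ...
A maximum chain: v12 < v4 < v1
Number of elements in the longest chain: 3


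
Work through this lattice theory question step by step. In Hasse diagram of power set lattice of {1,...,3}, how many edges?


A cover relation a -< b holds when a < b with no c strictly between.
Cover relations:
  {} -< {1}
  {} -< {2}
  {} -< {3}
  {1} -< {1,2}
  {1} -< {1,3}
  {2} -< {1,2}
  {2} -< {2,3}
  {3} -< {1,3}
  ...4 more
Total: 12


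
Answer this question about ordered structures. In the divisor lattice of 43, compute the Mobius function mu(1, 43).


In a divisor lattice, mu(a,b) = mu(b/a) where mu is the classical Mobius function.
b/a = 43/1 = 43
Prime factorization of 43: primes [43]
43 is squarefree with 1 prime factor(s), so mu(43) = (-1)^1 = -1


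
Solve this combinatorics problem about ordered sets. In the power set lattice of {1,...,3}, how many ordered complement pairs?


Complement pair (a,b): a meet b = bottom, a join b = top.
Here: A intersect B = {} and A union B = {1,...,3}.
Pairs found: ({},{1,2,3}), ({1},{2,3}), ({2},{1,3}), ({3},{1,2}), ... (4 more)
Total ordered pairs: 8


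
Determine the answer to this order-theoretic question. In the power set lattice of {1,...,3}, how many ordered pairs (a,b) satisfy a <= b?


The order relation is {(a,b) : a <= b}, reflexive so it includes (a,a).
Examples: ({},{}), ({},{1,2}), ({},{1,2,3}), ({},{1,3}), ({},{1}), ...
Total ordered pairs: 27


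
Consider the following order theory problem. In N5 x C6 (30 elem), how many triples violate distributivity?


Distributive law: a ^ (b v c) = (a ^ b) v (a ^ c).
Check all 30^3 = 27000 ordered triples (a,b,c).
  e.g. a=(b,0), b=(a,0), c=(c,0): lhs=(b,0) != rhs=(a,0)
  e.g. a=(b,0), b=(a,0), c=(c,1): lhs=(b,0) != rhs=(a,0)
Total violating triples: 432


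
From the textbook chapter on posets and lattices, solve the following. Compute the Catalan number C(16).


C(n) = C(2n, n) / (n+1).
C(32, 16) = 601080390
C(16) = 601080390 / 17 = 35357670


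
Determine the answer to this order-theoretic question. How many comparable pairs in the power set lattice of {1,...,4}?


A comparable pair {a,b} has a < b or b < a in the order.
Count unordered pairs where one element is strictly below the other.
Examples: {{},{1}}, {{},{2}}, {{},{3}}, {{},{4}}, ...
Total comparable pairs: 65


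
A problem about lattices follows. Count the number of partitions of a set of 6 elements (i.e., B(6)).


B(n) = number of set partitions of an n-element set.
B(n) satisfies the recurrence: B(n+1) = sum_k C(n,k)*B(k).
B(6) = 203


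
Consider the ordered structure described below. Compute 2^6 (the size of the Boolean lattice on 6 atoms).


Power set = 2^n.
2^6 = 64


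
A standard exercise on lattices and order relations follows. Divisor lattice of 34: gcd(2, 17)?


Meet=gcd.
gcd(2,17)=1


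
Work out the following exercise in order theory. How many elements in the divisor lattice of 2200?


Divisors of 2200: [1, 2, 4, 5, 8, 10, 11, 20, 22, 25, 40, 44, 50, 55, 88, 100, 110, 200, 220, 275, 440, 550, 1100, 2200]
Count: 24


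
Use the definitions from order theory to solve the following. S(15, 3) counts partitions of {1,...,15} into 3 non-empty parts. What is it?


S(n,k) = k*S(n-1,k) + S(n-1,k-1).
S(14,3) = 788970, S(14,2) = 8191
S(15,3) = 3*788970 + 8191 = 2366910 + 8191
S(15,3) = 2375101


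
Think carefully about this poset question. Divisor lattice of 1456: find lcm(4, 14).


In a divisor lattice, join = lcm (least common multiple).
gcd(4,14) = 2
lcm(4,14) = 4*14/gcd = 56/2 = 28


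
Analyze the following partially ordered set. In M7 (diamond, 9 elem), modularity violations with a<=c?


Modular law: if a <= c then a v (b ^ c) = (a v b) ^ c.
Check all triples (a,b,c) with a <= c among 9 elements.
This lattice is modular (diamonds M_m and their chain-products are modular).
Total violating triples: 0


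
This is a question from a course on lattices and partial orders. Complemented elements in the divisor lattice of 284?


An element a is complemented if some b has a meet b = bottom, a join b = top.
a is complemented iff gcd(a, n/a)=1, i.e. a is a unitary divisor of 284.
Complemented elements: 1, 4, 71, 284
Count: 4


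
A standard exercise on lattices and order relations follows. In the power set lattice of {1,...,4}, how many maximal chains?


A maximal chain goes from the minimum element to a maximal element via cover relations.
Counting all min-to-max paths in the cover graph.
Total maximal chains: 24


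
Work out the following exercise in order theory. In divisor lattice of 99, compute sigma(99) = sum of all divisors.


sigma(n) = sum of divisors.
Divisors of 99: [1, 3, 9, 11, 33, 99]
Sum = 156


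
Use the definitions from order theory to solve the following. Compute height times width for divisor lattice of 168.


Height = length of longest chain minus 1; width = size of largest antichain.
A maximum chain: 1 | 7 | 21 | 42 | 84 | 168  (height 5).
A maximum antichain: {4, 6, 14, 21}  (width 4).
Product = 5 * 4 = 20


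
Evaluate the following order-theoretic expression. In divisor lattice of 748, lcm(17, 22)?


Join=lcm.
gcd(17,22)=1
lcm=374


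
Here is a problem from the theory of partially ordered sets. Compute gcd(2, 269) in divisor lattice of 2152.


In a divisor lattice, meet = gcd (greatest common divisor).
By Euclidean algorithm or factoring: gcd(2,269) = 1


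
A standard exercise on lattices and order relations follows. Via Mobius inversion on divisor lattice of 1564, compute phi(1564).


phi(n) = n * prod_{p|n} (1 - 1/p).
Prime divisors of 1564: [2, 17, 23]
phi(1564) = 1564 * (1 - 1/2) * (1 - 1/17) * (1 - 1/23)
phi(1564) = 704


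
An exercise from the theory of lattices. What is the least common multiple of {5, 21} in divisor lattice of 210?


In a divisor lattice, join = lcm (least common multiple).
Compute lcm iteratively: start with first element, then lcm(current, next).
Elements: [5, 21]
lcm(5,21) = 105
Final lcm = 105


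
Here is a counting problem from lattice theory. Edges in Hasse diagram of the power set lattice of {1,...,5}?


A cover relation a -< b holds when a < b with no c strictly between.
Cover relations:
  {} -< {1}
  {} -< {2}
  {} -< {3}
  {} -< {4}
  {} -< {5}
  {1} -< {1,2}
  {1} -< {1,3}
  {1} -< {1,4}
  ...72 more
Total: 80


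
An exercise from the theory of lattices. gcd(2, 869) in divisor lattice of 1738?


Meet=gcd.
gcd(2,869)=1


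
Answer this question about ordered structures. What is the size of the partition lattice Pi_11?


B(n) = number of set partitions of an n-element set.
B(n) satisfies the recurrence: B(n+1) = sum_k C(n,k)*B(k).
B(11) = 678570


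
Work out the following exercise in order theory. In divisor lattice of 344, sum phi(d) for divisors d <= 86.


Divisors of 344 up to 86: [1, 2, 4, 8, 43, 86]
phi values: [1, 1, 2, 4, 42, 42]
Sum = 92


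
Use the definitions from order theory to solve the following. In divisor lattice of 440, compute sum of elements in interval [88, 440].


Interval [88,440] in divisors of 440: [88, 440]
Sum = 528


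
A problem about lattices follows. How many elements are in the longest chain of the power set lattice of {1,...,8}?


A chain is a totally ordered subset; we count the number of elements in a maximum chain.
Compute, for each element x, the size of the longest chain ending at x:
  {}: 1
  {1}: 2
  {2}: 2
  {3}: 2
  {4}: 2
  {5}: 2
  ...
A maximum chain: {} < {1} < {1,2} < {1,2,3} < {1,2,3,4} < {1,2,3,4,5} < {1,2,3,4,5,6} < {1,2,3,4,5,6,7} < {1,2,3,4,5,6,7,8}
Number of elements in the longest chain: 9


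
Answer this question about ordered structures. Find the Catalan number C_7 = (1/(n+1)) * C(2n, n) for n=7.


C(n) = C(2n, n) / (n+1).
C(14, 7) = 3432
C(7) = 3432 / 8 = 429


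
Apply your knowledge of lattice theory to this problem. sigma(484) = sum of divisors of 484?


sigma(n) = sum of divisors.
Divisors of 484: [1, 2, 4, 11, 22, 44, 121, 242, 484]
Sum = 931


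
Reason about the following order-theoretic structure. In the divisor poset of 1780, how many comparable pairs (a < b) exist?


A comparable pair {a,b} has a < b or b < a in the order.
Count unordered pairs where one element is strictly below the other.
Examples: {1,2}, {1,4}, {1,5}, {1,10}, ...
Total comparable pairs: 42


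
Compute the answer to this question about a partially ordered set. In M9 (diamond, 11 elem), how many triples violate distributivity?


Distributive law: a ^ (b v c) = (a ^ b) v (a ^ c).
Check all 11^3 = 1331 ordered triples (a,b,c).
  e.g. a=a1, b=a2, c=a3: lhs=a1 != rhs=0
  e.g. a=a1, b=a2, c=a4: lhs=a1 != rhs=0
Total violating triples: 504


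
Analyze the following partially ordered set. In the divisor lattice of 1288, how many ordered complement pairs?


Complement pair (a,b): a meet b = bottom, a join b = top.
Here: gcd(a,b)=1 and lcm(a,b)=1288, i.e. a*b=1288 with a,b coprime.
Pairs found: (1,1288), (7,184), (8,161), (23,56), ... (4 more)
Total ordered pairs: 8


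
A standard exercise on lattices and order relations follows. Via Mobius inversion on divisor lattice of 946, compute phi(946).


phi(n) = n * prod_{p|n} (1 - 1/p).
Prime divisors of 946: [2, 11, 43]
phi(946) = 946 * (1 - 1/2) * (1 - 1/11) * (1 - 1/43)
phi(946) = 420


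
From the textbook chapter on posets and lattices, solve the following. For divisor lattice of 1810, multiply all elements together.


Divisors of 1810: [1, 2, 5, 10, 181, 362, 905, 1810]
Product = n^(d(n)/2) = 1810^(8/2)
Product = 10732831210000


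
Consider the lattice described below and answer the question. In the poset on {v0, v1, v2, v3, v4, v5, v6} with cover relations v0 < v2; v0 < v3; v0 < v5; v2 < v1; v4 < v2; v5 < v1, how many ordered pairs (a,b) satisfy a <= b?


The order relation is {(a,b) : a <= b}, reflexive so it includes (a,a).
Examples: (v0,v0), (v0,v1), (v0,v2), (v0,v3), (v0,v5), ...
Total ordered pairs: 15


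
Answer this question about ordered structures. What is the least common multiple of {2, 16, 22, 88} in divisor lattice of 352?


In a divisor lattice, join = lcm (least common multiple).
Compute lcm iteratively: start with first element, then lcm(current, next).
Elements: [2, 16, 22, 88]
lcm(2,16) = 16
lcm(16,22) = 176
lcm(176,88) = 176
Final lcm = 176


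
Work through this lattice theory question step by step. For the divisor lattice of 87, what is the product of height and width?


Height = length of longest chain minus 1; width = size of largest antichain.
A maximum chain: 1 | 29 | 87  (height 2).
A maximum antichain: {3, 29}  (width 2).
Product = 2 * 2 = 4


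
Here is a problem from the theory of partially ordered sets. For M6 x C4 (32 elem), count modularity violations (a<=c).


Modular law: if a <= c then a v (b ^ c) = (a v b) ^ c.
Check all triples (a,b,c) with a <= c among 32 elements.
This lattice is modular (diamonds M_m and their chain-products are modular).
Total violating triples: 0


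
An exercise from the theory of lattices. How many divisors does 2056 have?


Divisors of 2056: [1, 2, 4, 8, 257, 514, 1028, 2056]
Count: 8


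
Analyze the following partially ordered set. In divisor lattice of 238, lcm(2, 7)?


Join=lcm.
gcd(2,7)=1
lcm=14


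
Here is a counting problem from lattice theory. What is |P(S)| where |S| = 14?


Power set = 2^n.
2^14 = 16384


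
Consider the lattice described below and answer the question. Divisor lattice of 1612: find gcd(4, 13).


In a divisor lattice, meet = gcd (greatest common divisor).
By Euclidean algorithm or factoring: gcd(4,13) = 1


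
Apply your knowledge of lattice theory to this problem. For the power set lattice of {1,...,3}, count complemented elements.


An element a is complemented if some b has a meet b = bottom, a join b = top.
every subset A has complement S\A, so all elements are complemented.
Complemented elements: {}, {1}, {2}, {3}, {1,2}, {1,3}, ... (2 more)
Count: 8


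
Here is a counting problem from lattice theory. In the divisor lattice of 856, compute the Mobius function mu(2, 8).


In a divisor lattice, mu(a,b) = mu(b/a) where mu is the classical Mobius function.
b/a = 8/2 = 4
Prime factorization of 4: primes [2]
4 is not squarefree, so mu(4) = 0


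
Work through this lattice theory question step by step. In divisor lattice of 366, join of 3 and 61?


In a divisor lattice, join = lcm (least common multiple).
gcd(3,61) = 1
lcm(3,61) = 3*61/gcd = 183/1 = 183


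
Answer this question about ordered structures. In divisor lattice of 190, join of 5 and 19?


In a divisor lattice, join = lcm (least common multiple).
gcd(5,19) = 1
lcm(5,19) = 5*19/gcd = 95/1 = 95


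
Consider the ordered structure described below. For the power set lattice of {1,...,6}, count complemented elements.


An element a is complemented if some b has a meet b = bottom, a join b = top.
every subset A has complement S\A, so all elements are complemented.
Complemented elements: {}, {1}, {2}, {3}, {4}, {5}, ... (58 more)
Count: 64


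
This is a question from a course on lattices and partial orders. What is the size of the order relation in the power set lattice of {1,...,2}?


The order relation is {(a,b) : a <= b}, reflexive so it includes (a,a).
Examples: ({},{}), ({},{1,2}), ({},{1}), ({},{2}), ({1,2},{1,2}), ...
Total ordered pairs: 9


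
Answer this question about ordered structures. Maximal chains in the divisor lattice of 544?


A maximal chain goes from the minimum element to a maximal element via cover relations.
Counting all min-to-max paths in the cover graph.
Total maximal chains: 6


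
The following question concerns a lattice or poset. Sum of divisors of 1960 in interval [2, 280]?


Interval [2,280] in divisors of 1960: [2, 4, 8, 10, 14, 20, 28, 40, 56, 70, 140, 280]
Sum = 672


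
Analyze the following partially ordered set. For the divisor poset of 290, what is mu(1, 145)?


In a divisor lattice, mu(a,b) = mu(b/a) where mu is the classical Mobius function.
b/a = 145/1 = 145
Prime factorization of 145: primes [5, 29]
145 is squarefree with 2 prime factor(s), so mu(145) = (-1)^2 = 1


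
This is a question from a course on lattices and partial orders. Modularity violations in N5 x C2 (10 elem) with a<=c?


Modular law: if a <= c then a v (b ^ c) = (a v b) ^ c.
Check all triples (a,b,c) with a <= c among 10 elements.
  e.g. a=(a,0), b=(c,0), c=(b,0): lhs=(a,0) != rhs=(b,0)
  e.g. a=(a,0), b=(c,1), c=(b,0): lhs=(a,0) != rhs=(b,0)
Total violating triples: 6


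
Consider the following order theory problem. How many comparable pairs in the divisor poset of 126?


A comparable pair {a,b} has a < b or b < a in the order.
Count unordered pairs where one element is strictly below the other.
Examples: {1,2}, {1,3}, {1,6}, {1,7}, ...
Total comparable pairs: 42


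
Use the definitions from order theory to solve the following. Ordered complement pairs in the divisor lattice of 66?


Complement pair (a,b): a meet b = bottom, a join b = top.
Here: gcd(a,b)=1 and lcm(a,b)=66, i.e. a*b=66 with a,b coprime.
Pairs found: (1,66), (2,33), (3,22), (6,11), ... (4 more)
Total ordered pairs: 8


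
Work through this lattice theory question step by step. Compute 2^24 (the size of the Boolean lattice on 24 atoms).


Power set = 2^n.
2^24 = 16777216


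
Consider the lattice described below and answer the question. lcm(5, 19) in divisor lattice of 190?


Join=lcm.
gcd(5,19)=1
lcm=95


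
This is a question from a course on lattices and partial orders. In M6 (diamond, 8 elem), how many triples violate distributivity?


Distributive law: a ^ (b v c) = (a ^ b) v (a ^ c).
Check all 8^3 = 512 ordered triples (a,b,c).
  e.g. a=a1, b=a2, c=a3: lhs=a1 != rhs=0
  e.g. a=a1, b=a2, c=a4: lhs=a1 != rhs=0
Total violating triples: 120


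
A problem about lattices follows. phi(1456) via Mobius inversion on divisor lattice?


phi(n) = n * prod_{p|n} (1 - 1/p).
Prime divisors of 1456: [2, 7, 13]
phi(1456) = 1456 * (1 - 1/2) * (1 - 1/7) * (1 - 1/13)
phi(1456) = 576


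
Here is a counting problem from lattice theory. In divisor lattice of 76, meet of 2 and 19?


In a divisor lattice, meet = gcd (greatest common divisor).
By Euclidean algorithm or factoring: gcd(2,19) = 1


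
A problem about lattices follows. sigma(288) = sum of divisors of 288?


sigma(n) = sum of divisors.
Divisors of 288: [1, 2, 3, 4, 6, 8, 9, 12, 16, 18, 24, 32, 36, 48, 72, 96, 144, 288]
Sum = 819


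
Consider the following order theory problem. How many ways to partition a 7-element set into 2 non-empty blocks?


S(n,k) = k*S(n-1,k) + S(n-1,k-1).
S(6,2) = 31, S(6,1) = 1
S(7,2) = 2*31 + 1 = 62 + 1
S(7,2) = 63


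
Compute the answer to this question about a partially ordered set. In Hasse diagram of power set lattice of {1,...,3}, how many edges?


A cover relation a -< b holds when a < b with no c strictly between.
Cover relations:
  {} -< {1}
  {} -< {2}
  {} -< {3}
  {1} -< {1,2}
  {1} -< {1,3}
  {2} -< {1,2}
  {2} -< {2,3}
  {3} -< {1,3}
  ...4 more
Total: 12


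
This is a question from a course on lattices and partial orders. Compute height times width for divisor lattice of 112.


Height = length of longest chain minus 1; width = size of largest antichain.
A maximum chain: 1 | 7 | 14 | 28 | 56 | 112  (height 5).
A maximum antichain: {2, 7}  (width 2).
Product = 5 * 2 = 10


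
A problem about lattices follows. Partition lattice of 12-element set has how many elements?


B(n) = number of set partitions of an n-element set.
B(n) satisfies the recurrence: B(n+1) = sum_k C(n,k)*B(k).
B(12) = 4213597


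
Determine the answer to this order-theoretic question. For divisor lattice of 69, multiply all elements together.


Divisors of 69: [1, 3, 23, 69]
Product = n^(d(n)/2) = 69^(4/2)
Product = 4761


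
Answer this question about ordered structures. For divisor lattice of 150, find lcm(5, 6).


In a divisor lattice, join = lcm (least common multiple).
Compute lcm iteratively: start with first element, then lcm(current, next).
Elements: [5, 6]
lcm(5,6) = 30
Final lcm = 30


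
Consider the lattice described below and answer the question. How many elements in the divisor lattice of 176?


Divisors of 176: [1, 2, 4, 8, 11, 16, 22, 44, 88, 176]
Count: 10


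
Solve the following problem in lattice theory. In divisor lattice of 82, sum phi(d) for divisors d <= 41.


Divisors of 82 up to 41: [1, 2, 41]
phi values: [1, 1, 40]
Sum = 42


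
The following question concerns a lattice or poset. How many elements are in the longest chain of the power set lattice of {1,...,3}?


A chain is a totally ordered subset; we count the number of elements in a maximum chain.
Compute, for each element x, the size of the longest chain ending at x:
  {}: 1
  {1}: 2
  {2}: 2
  {3}: 2
  {1,2}: 3
  {1,3}: 3
  ...
A maximum chain: {} < {1} < {1,2} < {1,2,3}
Number of elements in the longest chain: 4


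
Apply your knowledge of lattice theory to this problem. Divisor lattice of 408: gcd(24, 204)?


Meet=gcd.
gcd(24,204)=12


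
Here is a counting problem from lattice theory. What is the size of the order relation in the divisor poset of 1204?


The order relation is {(a,b) : a <= b}, reflexive so it includes (a,a).
Examples: (1,1), (1,1204), (1,14), (1,172), (1,2), ...
Total ordered pairs: 54


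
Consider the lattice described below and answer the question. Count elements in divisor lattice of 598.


Divisors of 598: [1, 2, 13, 23, 26, 46, 299, 598]
Count: 8


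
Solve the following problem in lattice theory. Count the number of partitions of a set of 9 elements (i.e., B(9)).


B(n) = number of set partitions of an n-element set.
B(n) satisfies the recurrence: B(n+1) = sum_k C(n,k)*B(k).
B(9) = 21147


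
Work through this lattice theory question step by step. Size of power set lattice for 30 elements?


Power set = 2^n.
2^30 = 1073741824


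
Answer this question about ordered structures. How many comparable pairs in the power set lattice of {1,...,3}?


A comparable pair {a,b} has a < b or b < a in the order.
Count unordered pairs where one element is strictly below the other.
Examples: {{},{1}}, {{},{2}}, {{},{3}}, {{},{1,2}}, ...
Total comparable pairs: 19


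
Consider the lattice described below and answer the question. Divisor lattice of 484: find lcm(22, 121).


In a divisor lattice, join = lcm (least common multiple).
gcd(22,121) = 11
lcm(22,121) = 22*121/gcd = 2662/11 = 242


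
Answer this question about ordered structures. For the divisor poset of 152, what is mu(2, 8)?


In a divisor lattice, mu(a,b) = mu(b/a) where mu is the classical Mobius function.
b/a = 8/2 = 4
Prime factorization of 4: primes [2]
4 is not squarefree, so mu(4) = 0


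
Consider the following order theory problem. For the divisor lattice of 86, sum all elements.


sigma(n) = sum of divisors.
Divisors of 86: [1, 2, 43, 86]
Sum = 132


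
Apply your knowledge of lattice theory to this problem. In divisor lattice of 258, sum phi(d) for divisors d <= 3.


Divisors of 258 up to 3: [1, 2, 3]
phi values: [1, 1, 2]
Sum = 4


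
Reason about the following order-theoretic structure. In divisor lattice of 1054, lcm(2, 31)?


Join=lcm.
gcd(2,31)=1
lcm=62


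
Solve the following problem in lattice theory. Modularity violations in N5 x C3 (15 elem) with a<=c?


Modular law: if a <= c then a v (b ^ c) = (a v b) ^ c.
Check all triples (a,b,c) with a <= c among 15 elements.
  e.g. a=(a,0), b=(c,0), c=(b,0): lhs=(a,0) != rhs=(b,0)
  e.g. a=(a,0), b=(c,1), c=(b,0): lhs=(a,0) != rhs=(b,0)
Total violating triples: 18


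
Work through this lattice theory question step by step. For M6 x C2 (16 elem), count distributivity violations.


Distributive law: a ^ (b v c) = (a ^ b) v (a ^ c).
Check all 16^3 = 4096 ordered triples (a,b,c).
  e.g. a=(a1,0), b=(a2,0), c=(a3,0): lhs=(a1,0) != rhs=(0,0)
  e.g. a=(a1,0), b=(a2,0), c=(a3,1): lhs=(a1,0) != rhs=(0,0)
Total violating triples: 960


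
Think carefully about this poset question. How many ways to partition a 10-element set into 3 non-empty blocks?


S(n,k) = k*S(n-1,k) + S(n-1,k-1).
S(9,3) = 3025, S(9,2) = 255
S(10,3) = 3*3025 + 255 = 9075 + 255
S(10,3) = 9330


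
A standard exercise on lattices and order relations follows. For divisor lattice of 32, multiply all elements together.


Divisors of 32: [1, 2, 4, 8, 16, 32]
Product = n^(d(n)/2) = 32^(6/2)
Product = 32768


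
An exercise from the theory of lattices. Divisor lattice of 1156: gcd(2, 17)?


Meet=gcd.
gcd(2,17)=1


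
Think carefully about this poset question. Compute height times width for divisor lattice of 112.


Height = length of longest chain minus 1; width = size of largest antichain.
A maximum chain: 1 | 7 | 14 | 28 | 56 | 112  (height 5).
A maximum antichain: {2, 7}  (width 2).
Product = 5 * 2 = 10


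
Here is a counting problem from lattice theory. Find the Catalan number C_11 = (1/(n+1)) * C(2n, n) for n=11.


C(n) = C(2n, n) / (n+1).
C(22, 11) = 705432
C(11) = 705432 / 12 = 58786


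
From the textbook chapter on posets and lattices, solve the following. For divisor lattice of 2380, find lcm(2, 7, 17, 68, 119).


In a divisor lattice, join = lcm (least common multiple).
Compute lcm iteratively: start with first element, then lcm(current, next).
Elements: [2, 7, 17, 68, 119]
lcm(2,7) = 14
lcm(14,17) = 238
lcm(238,68) = 476
lcm(476,119) = 476
Final lcm = 476


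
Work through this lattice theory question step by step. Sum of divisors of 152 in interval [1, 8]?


Interval [1,8] in divisors of 152: [1, 2, 4, 8]
Sum = 15


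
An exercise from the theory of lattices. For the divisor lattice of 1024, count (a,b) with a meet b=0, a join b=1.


Complement pair (a,b): a meet b = bottom, a join b = top.
Here: gcd(a,b)=1 and lcm(a,b)=1024, i.e. a*b=1024 with a,b coprime.
Pairs found: (1,1024), (1024,1)
Total ordered pairs: 2


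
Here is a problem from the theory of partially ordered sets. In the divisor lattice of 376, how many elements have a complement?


An element a is complemented if some b has a meet b = bottom, a join b = top.
a is complemented iff gcd(a, n/a)=1, i.e. a is a unitary divisor of 376.
Complemented elements: 1, 8, 47, 376
Count: 4


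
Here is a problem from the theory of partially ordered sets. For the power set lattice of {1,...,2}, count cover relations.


A cover relation a -< b holds when a < b with no c strictly between.
Cover relations:
  {} -< {1}
  {} -< {2}
  {1} -< {1,2}
  {2} -< {1,2}
Total: 4


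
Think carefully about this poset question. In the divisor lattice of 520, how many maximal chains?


A maximal chain goes from the minimum element to a maximal element via cover relations.
Counting all min-to-max paths in the cover graph.
Total maximal chains: 20


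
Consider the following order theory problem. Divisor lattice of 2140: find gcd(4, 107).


In a divisor lattice, meet = gcd (greatest common divisor).
By Euclidean algorithm or factoring: gcd(4,107) = 1


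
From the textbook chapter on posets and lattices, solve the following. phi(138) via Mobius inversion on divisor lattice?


phi(n) = n * prod_{p|n} (1 - 1/p).
Prime divisors of 138: [2, 3, 23]
phi(138) = 138 * (1 - 1/2) * (1 - 1/3) * (1 - 1/23)
phi(138) = 44


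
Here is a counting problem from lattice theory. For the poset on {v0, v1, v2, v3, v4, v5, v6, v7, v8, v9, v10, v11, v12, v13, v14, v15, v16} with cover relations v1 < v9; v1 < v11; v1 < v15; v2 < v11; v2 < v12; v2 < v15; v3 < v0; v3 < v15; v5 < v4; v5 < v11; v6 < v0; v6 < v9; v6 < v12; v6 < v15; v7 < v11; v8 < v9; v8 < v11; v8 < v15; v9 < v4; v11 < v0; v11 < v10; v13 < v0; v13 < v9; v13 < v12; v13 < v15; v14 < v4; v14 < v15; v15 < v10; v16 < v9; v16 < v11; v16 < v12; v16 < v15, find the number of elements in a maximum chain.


A chain is a totally ordered subset; we count the number of elements in a maximum chain.
Compute, for each element x, the size of the longest chain ending at x:
  v1: 1
  v2: 1
  v3: 1
  v5: 1
  v6: 1
  v7: 1
  ...
A maximum chain: v1 < v11 < v0
Number of elements in the longest chain: 3


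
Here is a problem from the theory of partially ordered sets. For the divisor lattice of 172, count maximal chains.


A maximal chain goes from the minimum element to a maximal element via cover relations.
Counting all min-to-max paths in the cover graph.
Total maximal chains: 3


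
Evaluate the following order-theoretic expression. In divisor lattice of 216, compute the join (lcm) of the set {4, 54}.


In a divisor lattice, join = lcm (least common multiple).
Compute lcm iteratively: start with first element, then lcm(current, next).
Elements: [4, 54]
lcm(4,54) = 108
Final lcm = 108


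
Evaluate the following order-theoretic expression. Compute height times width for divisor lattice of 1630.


Height = length of longest chain minus 1; width = size of largest antichain.
A maximum chain: 1 | 163 | 815 | 1630  (height 3).
A maximum antichain: {2, 5, 163}  (width 3).
Product = 3 * 3 = 9


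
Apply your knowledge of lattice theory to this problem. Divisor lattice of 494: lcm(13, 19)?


Join=lcm.
gcd(13,19)=1
lcm=247


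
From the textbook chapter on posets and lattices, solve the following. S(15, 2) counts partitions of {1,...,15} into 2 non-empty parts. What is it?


S(n,k) = k*S(n-1,k) + S(n-1,k-1).
S(14,2) = 8191, S(14,1) = 1
S(15,2) = 2*8191 + 1 = 16382 + 1
S(15,2) = 16383


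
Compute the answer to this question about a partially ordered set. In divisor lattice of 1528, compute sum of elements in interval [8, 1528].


Interval [8,1528] in divisors of 1528: [8, 1528]
Sum = 1536


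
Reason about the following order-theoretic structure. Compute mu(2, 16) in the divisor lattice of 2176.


In a divisor lattice, mu(a,b) = mu(b/a) where mu is the classical Mobius function.
b/a = 16/2 = 8
Prime factorization of 8: primes [2]
8 is not squarefree, so mu(8) = 0


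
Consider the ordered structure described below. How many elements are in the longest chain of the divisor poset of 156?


A chain is a totally ordered subset; we count the number of elements in a maximum chain.
Compute, for each element x, the size of the longest chain ending at x:
  1: 1
  2: 2
  3: 2
  13: 2
  4: 3
  6: 3
  ...
A maximum chain: 1 < 2 < 4 < 12 < 156
Number of elements in the longest chain: 5


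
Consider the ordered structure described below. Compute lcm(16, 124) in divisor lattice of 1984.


In a divisor lattice, join = lcm (least common multiple).
gcd(16,124) = 4
lcm(16,124) = 16*124/gcd = 1984/4 = 496


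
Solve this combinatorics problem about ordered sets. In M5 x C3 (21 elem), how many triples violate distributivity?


Distributive law: a ^ (b v c) = (a ^ b) v (a ^ c).
Check all 21^3 = 9261 ordered triples (a,b,c).
  e.g. a=(a1,0), b=(a2,0), c=(a3,0): lhs=(a1,0) != rhs=(0,0)
  e.g. a=(a1,0), b=(a2,0), c=(a3,1): lhs=(a1,0) != rhs=(0,0)
Total violating triples: 1620


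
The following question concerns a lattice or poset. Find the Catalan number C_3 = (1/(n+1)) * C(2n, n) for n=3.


C(n) = C(2n, n) / (n+1).
C(6, 3) = 20
C(3) = 20 / 4 = 5


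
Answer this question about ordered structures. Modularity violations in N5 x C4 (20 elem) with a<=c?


Modular law: if a <= c then a v (b ^ c) = (a v b) ^ c.
Check all triples (a,b,c) with a <= c among 20 elements.
  e.g. a=(a,0), b=(c,0), c=(b,0): lhs=(a,0) != rhs=(b,0)
  e.g. a=(a,0), b=(c,1), c=(b,0): lhs=(a,0) != rhs=(b,0)
Total violating triples: 40


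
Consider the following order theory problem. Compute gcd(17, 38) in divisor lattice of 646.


In a divisor lattice, meet = gcd (greatest common divisor).
By Euclidean algorithm or factoring: gcd(17,38) = 1


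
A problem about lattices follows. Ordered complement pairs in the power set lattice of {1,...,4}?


Complement pair (a,b): a meet b = bottom, a join b = top.
Here: A intersect B = {} and A union B = {1,...,4}.
Pairs found: ({},{1,2,3,4}), ({1},{2,3,4}), ({2},{1,3,4}), ({3},{1,2,4}), ... (12 more)
Total ordered pairs: 16


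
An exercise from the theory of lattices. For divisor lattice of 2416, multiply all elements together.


Divisors of 2416: [1, 2, 4, 8, 16, 151, 302, 604, 1208, 2416]
Product = n^(d(n)/2) = 2416^(10/2)
Product = 82316074157080576


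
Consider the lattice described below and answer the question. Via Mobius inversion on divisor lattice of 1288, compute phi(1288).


phi(n) = n * prod_{p|n} (1 - 1/p).
Prime divisors of 1288: [2, 7, 23]
phi(1288) = 1288 * (1 - 1/2) * (1 - 1/7) * (1 - 1/23)
phi(1288) = 528


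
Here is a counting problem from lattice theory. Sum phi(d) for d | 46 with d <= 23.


Divisors of 46 up to 23: [1, 2, 23]
phi values: [1, 1, 22]
Sum = 24


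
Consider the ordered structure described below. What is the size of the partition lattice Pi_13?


B(n) = number of set partitions of an n-element set.
B(n) satisfies the recurrence: B(n+1) = sum_k C(n,k)*B(k).
B(13) = 27644437


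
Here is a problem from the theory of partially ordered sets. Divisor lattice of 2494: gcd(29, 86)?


Meet=gcd.
gcd(29,86)=1


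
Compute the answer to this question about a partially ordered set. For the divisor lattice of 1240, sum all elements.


sigma(n) = sum of divisors.
Divisors of 1240: [1, 2, 4, 5, 8, 10, 20, 31, 40, 62, 124, 155, 248, 310, 620, 1240]
Sum = 2880


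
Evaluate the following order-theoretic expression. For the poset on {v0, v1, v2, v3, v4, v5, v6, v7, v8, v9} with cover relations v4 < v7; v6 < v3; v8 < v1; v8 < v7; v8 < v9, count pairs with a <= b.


The order relation is {(a,b) : a <= b}, reflexive so it includes (a,a).
Examples: (v0,v0), (v1,v1), (v2,v2), (v3,v3), (v4,v4), ...
Total ordered pairs: 15


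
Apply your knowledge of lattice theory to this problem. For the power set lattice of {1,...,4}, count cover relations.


A cover relation a -< b holds when a < b with no c strictly between.
Cover relations:
  {} -< {1}
  {} -< {2}
  {} -< {3}
  {} -< {4}
  {1} -< {1,2}
  {1} -< {1,3}
  {1} -< {1,4}
  {2} -< {1,2}
  ...24 more
Total: 32


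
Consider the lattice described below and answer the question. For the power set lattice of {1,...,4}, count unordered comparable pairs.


A comparable pair {a,b} has a < b or b < a in the order.
Count unordered pairs where one element is strictly below the other.
Examples: {{},{1}}, {{},{2}}, {{},{3}}, {{},{4}}, ...
Total comparable pairs: 65


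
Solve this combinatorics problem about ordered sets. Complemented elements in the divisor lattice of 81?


An element a is complemented if some b has a meet b = bottom, a join b = top.
a is complemented iff gcd(a, n/a)=1, i.e. a is a unitary divisor of 81.
Complemented elements: 1, 81
Count: 2


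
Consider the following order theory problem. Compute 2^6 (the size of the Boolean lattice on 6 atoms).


Power set = 2^n.
2^6 = 64


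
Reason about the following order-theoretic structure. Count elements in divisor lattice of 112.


Divisors of 112: [1, 2, 4, 7, 8, 14, 16, 28, 56, 112]
Count: 10


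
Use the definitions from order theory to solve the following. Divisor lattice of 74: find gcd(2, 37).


In a divisor lattice, meet = gcd (greatest common divisor).
By Euclidean algorithm or factoring: gcd(2,37) = 1


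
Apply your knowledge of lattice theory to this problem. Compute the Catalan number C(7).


C(n) = C(2n, n) / (n+1).
C(14, 7) = 3432
C(7) = 3432 / 8 = 429


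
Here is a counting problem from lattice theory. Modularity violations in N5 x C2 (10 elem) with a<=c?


Modular law: if a <= c then a v (b ^ c) = (a v b) ^ c.
Check all triples (a,b,c) with a <= c among 10 elements.
  e.g. a=(a,0), b=(c,0), c=(b,0): lhs=(a,0) != rhs=(b,0)
  e.g. a=(a,0), b=(c,1), c=(b,0): lhs=(a,0) != rhs=(b,0)
Total violating triples: 6


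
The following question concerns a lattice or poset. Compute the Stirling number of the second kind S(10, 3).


S(n,k) = k*S(n-1,k) + S(n-1,k-1).
S(9,3) = 3025, S(9,2) = 255
S(10,3) = 3*3025 + 255 = 9075 + 255
S(10,3) = 9330


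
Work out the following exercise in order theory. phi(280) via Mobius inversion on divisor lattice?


phi(n) = n * prod_{p|n} (1 - 1/p).
Prime divisors of 280: [2, 5, 7]
phi(280) = 280 * (1 - 1/2) * (1 - 1/5) * (1 - 1/7)
phi(280) = 96


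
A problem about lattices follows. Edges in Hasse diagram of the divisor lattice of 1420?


A cover relation a -< b holds when a < b with no c strictly between.
Cover relations:
  1 -< 2
  1 -< 5
  1 -< 71
  2 -< 4
  2 -< 10
  2 -< 142
  4 -< 20
  4 -< 284
  ...12 more
Total: 20


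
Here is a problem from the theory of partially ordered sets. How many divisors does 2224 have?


Divisors of 2224: [1, 2, 4, 8, 16, 139, 278, 556, 1112, 2224]
Count: 10


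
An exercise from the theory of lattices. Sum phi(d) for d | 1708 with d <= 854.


Divisors of 1708 up to 854: [1, 2, 4, 7, 14, 28, 61, 122, 244, 427, 854]
phi values: [1, 1, 2, 6, 6, 12, 60, 60, 120, 360, 360]
Sum = 988


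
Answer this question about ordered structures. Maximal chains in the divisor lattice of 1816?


A maximal chain goes from the minimum element to a maximal element via cover relations.
Counting all min-to-max paths in the cover graph.
Total maximal chains: 4


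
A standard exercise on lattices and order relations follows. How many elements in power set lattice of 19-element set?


Power set = 2^n.
2^19 = 524288


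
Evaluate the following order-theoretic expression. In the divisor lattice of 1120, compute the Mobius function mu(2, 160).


In a divisor lattice, mu(a,b) = mu(b/a) where mu is the classical Mobius function.
b/a = 160/2 = 80
Prime factorization of 80: primes [2, 5]
80 is not squarefree, so mu(80) = 0


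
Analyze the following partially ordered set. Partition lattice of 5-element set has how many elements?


B(n) = number of set partitions of an n-element set.
B(n) satisfies the recurrence: B(n+1) = sum_k C(n,k)*B(k).
B(5) = 52


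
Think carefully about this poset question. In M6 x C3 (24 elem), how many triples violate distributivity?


Distributive law: a ^ (b v c) = (a ^ b) v (a ^ c).
Check all 24^3 = 13824 ordered triples (a,b,c).
  e.g. a=(a1,0), b=(a2,0), c=(a3,0): lhs=(a1,0) != rhs=(0,0)
  e.g. a=(a1,0), b=(a2,0), c=(a3,1): lhs=(a1,0) != rhs=(0,0)
Total violating triples: 3240


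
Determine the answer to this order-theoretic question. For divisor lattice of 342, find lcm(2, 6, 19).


In a divisor lattice, join = lcm (least common multiple).
Compute lcm iteratively: start with first element, then lcm(current, next).
Elements: [2, 6, 19]
lcm(2,6) = 6
lcm(6,19) = 114
Final lcm = 114
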